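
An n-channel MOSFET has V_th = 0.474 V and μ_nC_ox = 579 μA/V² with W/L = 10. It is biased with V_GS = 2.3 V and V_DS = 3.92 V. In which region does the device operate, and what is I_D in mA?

Saturation; I_D = 9.65 mA

k_n = μ_nC_ox · (W/L) = 5.79 mA/V².
V_ov = V_GS − V_th = 2.3 − 0.474 = 1.83 V.
Since V_DS = 3.92 V ≥ V_ov = 1.83 V, the device is in saturation.
I_D = ½ k_n V_ov² = 0.5 × 5.79 × 1.83² = 9.65 mA.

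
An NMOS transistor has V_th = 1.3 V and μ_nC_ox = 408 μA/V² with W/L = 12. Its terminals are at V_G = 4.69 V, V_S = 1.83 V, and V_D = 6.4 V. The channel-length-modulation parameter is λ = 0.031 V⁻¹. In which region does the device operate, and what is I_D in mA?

Saturation; I_D = 6.80 mA

V_GS = V_G − V_S = 4.69 − 1.83 = 2.86 V; V_DS = V_D − V_S = 6.4 − 1.83 = 4.57 V.
k_n = μ_nC_ox · (W/L) = 4.896 mA/V².
V_ov = V_GS − V_th = 2.86 − 1.3 = 1.56 V.
Since V_DS = 4.57 V ≥ V_ov = 1.56 V, the device is in saturation.
I_D = ½ k_n V_ov² (1 + λ V_DS) = 0.5 × 4.896 × 1.56² × (1 + 0.031 × 4.57) = 6.8 mA.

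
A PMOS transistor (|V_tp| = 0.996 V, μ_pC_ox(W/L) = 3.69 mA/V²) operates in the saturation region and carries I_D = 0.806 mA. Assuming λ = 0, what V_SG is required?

V_SG = 1.66 V

In saturation I_D = ½ k_p (V_SG − |V_tp|)², so V_SG − |V_tp| = √(2 I_D / k_p) = √(2 × 0.806 / 3.69) = 0.661 V.
V_SG = 0.996 + 0.661 = 1.66 V.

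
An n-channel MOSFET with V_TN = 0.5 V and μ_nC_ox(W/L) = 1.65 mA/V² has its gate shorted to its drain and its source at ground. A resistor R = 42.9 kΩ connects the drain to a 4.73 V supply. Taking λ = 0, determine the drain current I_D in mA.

I_D = 0.0909 mA

With gate tied to drain, V_GS = V_DS ≥ V_GS − V_TN, so the device is in saturation.
KCL at the drain: ½ k_n (V_GS − V_TN)² = (V_DD − V_GS)/R.
Let x = V_GS − 0.5. Then 35.4 x² + x − 4.23 = 0, giving x = 0.332 V (positive root), so V_GS = 0.832 V.
I_D = (V_DD − V_GS)/R = (4.73 − 0.832) / 42.9 = 0.0909 mA.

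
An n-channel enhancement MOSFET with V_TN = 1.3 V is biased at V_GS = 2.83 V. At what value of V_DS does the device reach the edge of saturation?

V_DS,sat = 1.53 V

The boundary between triode and saturation is V_DS = V_GS − V_TN = V_ov.
V_ov = 2.83 − 1.3 = 1.53 V.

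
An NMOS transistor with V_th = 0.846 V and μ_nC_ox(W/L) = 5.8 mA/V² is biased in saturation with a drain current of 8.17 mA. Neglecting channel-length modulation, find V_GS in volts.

In saturation I_D = ½ k_n (V_GS − V_th)², so V_GS − V_th = √(2 I_D / k_n) = √(2 × 8.17 / 5.8) = 1.68 V.
V_GS = 0.846 + 1.68 = 2.52 V.

V_GS = 2.52 V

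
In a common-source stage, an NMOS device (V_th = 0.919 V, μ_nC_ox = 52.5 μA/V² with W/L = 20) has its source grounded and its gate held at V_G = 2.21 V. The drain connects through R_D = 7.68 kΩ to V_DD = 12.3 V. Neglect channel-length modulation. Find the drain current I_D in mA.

V_GS = V_G = 2.21 V, so V_ov = 2.21 − 0.919 = 1.29 V.
k_n = μ_nC_ox · (W/L) = 1.05 mA/V².
Assume saturation: I_D = ½ k_n V_ov² = 0.5 × 1.05 × 1.29² = 0.875 mA, giving V_DS = V_DD − I_D R_D = 12.3 − 0.875 × 7.68 = 5.58 V.
V_DS = 5.58 V ≥ V_ov = 1.29 V, confirming saturation.

I_D = 0.875 mA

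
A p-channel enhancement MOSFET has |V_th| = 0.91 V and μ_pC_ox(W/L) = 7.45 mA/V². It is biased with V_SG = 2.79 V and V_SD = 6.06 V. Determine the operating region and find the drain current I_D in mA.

V_ov = V_SG − |V_th| = 2.79 − 0.91 = 1.88 V.
Since V_SD = 6.06 V ≥ V_ov = 1.88 V, the device is in saturation.
I_D = ½ k_p V_ov² = 0.5 × 7.45 × 1.88² = 13.2 mA.

Saturation; I_D = 13.2 mA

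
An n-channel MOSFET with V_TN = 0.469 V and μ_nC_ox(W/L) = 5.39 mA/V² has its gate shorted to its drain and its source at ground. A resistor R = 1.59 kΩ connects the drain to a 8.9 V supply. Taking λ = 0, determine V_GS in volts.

V_GS = 1.76 V

With gate tied to drain, V_GS = V_DS ≥ V_GS − V_TN, so the device is in saturation.
KCL at the drain: ½ k_n (V_GS − V_TN)² = (V_DD − V_GS)/R.
Let x = V_GS − 0.469. Then 4.29 x² + x − 8.431 = 0, giving x = 1.29 V (positive root), so V_GS = 1.76 V.
I_D = (V_DD − V_GS)/R = (8.9 − 1.76) / 1.59 = 4.49 mA.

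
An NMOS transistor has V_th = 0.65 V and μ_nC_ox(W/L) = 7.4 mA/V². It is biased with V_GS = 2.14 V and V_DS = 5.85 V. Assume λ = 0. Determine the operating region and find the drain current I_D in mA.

V_ov = V_GS − V_th = 2.14 − 0.65 = 1.49 V.
Since V_DS = 5.85 V ≥ V_ov = 1.49 V, the device is in saturation.
I_D = ½ k_n V_ov² = 0.5 × 7.4 × 1.49² = 8.21 mA.

Saturation; I_D = 8.21 mA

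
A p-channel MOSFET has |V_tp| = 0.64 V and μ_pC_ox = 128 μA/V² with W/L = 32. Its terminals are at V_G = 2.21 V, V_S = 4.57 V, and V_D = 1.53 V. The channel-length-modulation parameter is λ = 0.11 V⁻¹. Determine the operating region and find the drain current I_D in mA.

V_SG = V_S − V_G = 4.57 − 2.21 = 2.36 V; V_SD = V_S − V_D = 4.57 − 1.53 = 3.04 V.
k_p = μ_pC_ox · (W/L) = 4.096 mA/V².
V_ov = V_SG − |V_tp| = 2.36 − 0.64 = 1.72 V.
Since V_SD = 3.04 V ≥ V_ov = 1.72 V, the device is in saturation.
I_D = ½ k_p V_ov² (1 + λ V_SD) = 0.5 × 4.096 × 1.72² × (1 + 0.11 × 3.04) = 8.08 mA.

Saturation; I_D = 8.08 mA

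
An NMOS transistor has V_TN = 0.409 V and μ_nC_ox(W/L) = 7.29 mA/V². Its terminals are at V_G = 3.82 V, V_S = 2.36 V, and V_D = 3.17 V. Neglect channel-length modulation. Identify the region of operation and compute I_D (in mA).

V_GS = V_G − V_S = 3.82 − 2.36 = 1.46 V; V_DS = V_D − V_S = 3.17 − 2.36 = 0.81 V.
V_ov = V_GS − V_TN = 1.46 − 0.409 = 1.05 V.
Since V_DS = 0.81 V < V_ov = 1.05 V, the device is in the triode region.
I_D = k_n [V_ov · V_DS − ½ V_DS²] = 7.29 × [1.05 × 0.81 − 0.5 × 0.81²] = 3.81 mA.

Triode; I_D = 3.81 mA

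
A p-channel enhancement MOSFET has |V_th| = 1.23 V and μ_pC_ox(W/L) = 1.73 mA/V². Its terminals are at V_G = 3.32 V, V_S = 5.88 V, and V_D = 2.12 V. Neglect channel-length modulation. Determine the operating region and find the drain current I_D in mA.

V_SG = V_S − V_G = 5.88 − 3.32 = 2.56 V; V_SD = V_S − V_D = 5.88 − 2.12 = 3.76 V.
V_ov = V_SG − |V_th| = 2.56 − 1.23 = 1.33 V.
Since V_SD = 3.76 V ≥ V_ov = 1.33 V, the device is in saturation.
I_D = ½ k_p V_ov² = 0.5 × 1.73 × 1.33² = 1.53 mA.

Saturation; I_D = 1.53 mA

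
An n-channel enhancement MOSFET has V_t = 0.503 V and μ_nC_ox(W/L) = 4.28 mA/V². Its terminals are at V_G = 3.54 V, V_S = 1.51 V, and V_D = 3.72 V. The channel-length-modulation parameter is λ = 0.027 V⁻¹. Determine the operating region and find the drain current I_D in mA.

V_GS = V_G − V_S = 3.54 − 1.51 = 2.03 V; V_DS = V_D − V_S = 3.72 − 1.51 = 2.21 V.
V_ov = V_GS − V_t = 2.03 − 0.503 = 1.53 V.
Since V_DS = 2.21 V ≥ V_ov = 1.53 V, the device is in saturation.
I_D = ½ k_n V_ov² (1 + λ V_DS) = 0.5 × 4.28 × 1.53² × (1 + 0.027 × 2.21) = 5.29 mA.

Saturation; I_D = 5.29 mA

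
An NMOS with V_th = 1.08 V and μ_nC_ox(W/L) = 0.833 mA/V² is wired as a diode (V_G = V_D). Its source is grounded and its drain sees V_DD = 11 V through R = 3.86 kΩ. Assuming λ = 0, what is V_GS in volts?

With gate tied to drain, V_GS = V_DS ≥ V_GS − V_th, so the device is in saturation.
KCL at the drain: ½ k_n (V_GS − V_th)² = (V_DD − V_GS)/R.
Let x = V_GS − 1.08. Then 1.61 x² + x − 9.92 = 0, giving x = 2.19 V (positive root), so V_GS = 3.27 V.
I_D = (V_DD − V_GS)/R = (11 − 3.27) / 3.86 = 2 mA.

V_GS = 3.27 V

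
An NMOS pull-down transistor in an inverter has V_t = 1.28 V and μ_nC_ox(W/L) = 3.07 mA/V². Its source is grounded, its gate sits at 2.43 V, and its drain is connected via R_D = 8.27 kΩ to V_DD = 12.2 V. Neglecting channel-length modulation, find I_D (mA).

I_D = 1.41 mA

V_GS = V_G = 2.43 V, so V_ov = 2.43 − 1.28 = 1.15 V.
Assume saturation: I_D = ½ k_n V_ov² = 0.5 × 3.07 × 1.15² = 2.03 mA, giving V_DS = V_DD − I_D R_D = 12.2 − 2.03 × 8.27 = -4.59 V.
But -4.59 V < V_ov = 1.15 V, so the device is actually in triode.
In triode I_D = k_n[V_ov V_DS − ½ V_DS²] and I_D = (V_DD − V_DS)/R_D. Equating: 12.7 V_DS² − 30.2 V_DS + 12.2 = 0, giving V_DS = 0.516 V (the root below V_ov).
I_D = (12.2 − 0.516) / 8.27 = 1.41 mA.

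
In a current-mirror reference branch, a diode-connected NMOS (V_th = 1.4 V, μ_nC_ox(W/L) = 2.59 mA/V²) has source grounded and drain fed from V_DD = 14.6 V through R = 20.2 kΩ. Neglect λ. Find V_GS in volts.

V_GS = 2.09 V

With gate tied to drain, V_GS = V_DS ≥ V_GS − V_th, so the device is in saturation.
KCL at the drain: ½ k_n (V_GS − V_th)² = (V_DD − V_GS)/R.
Let x = V_GS − 1.4. Then 26.2 x² + x − 13.2 = 0, giving x = 0.691 V (positive root), so V_GS = 2.09 V.
I_D = (V_DD − V_GS)/R = (14.6 − 2.09) / 20.2 = 0.619 mA.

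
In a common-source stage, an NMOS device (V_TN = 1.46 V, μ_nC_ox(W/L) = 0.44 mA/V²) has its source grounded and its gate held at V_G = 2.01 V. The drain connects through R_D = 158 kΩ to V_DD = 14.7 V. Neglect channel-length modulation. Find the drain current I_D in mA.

I_D = 0.0665 mA

V_GS = V_G = 2.01 V, so V_ov = 2.01 − 1.46 = 0.55 V.
Assume saturation: I_D = ½ k_n V_ov² = 0.5 × 0.44 × 0.55² = 0.0665 mA, giving V_DS = V_DD − I_D R_D = 14.7 − 0.0665 × 158 = 4.19 V.
V_DS = 4.19 V ≥ V_ov = 0.55 V, confirming saturation.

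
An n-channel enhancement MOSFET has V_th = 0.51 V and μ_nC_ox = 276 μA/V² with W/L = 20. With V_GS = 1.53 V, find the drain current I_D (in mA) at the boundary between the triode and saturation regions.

At the boundary V_DS = V_ov = V_GS − V_th = 1.53 − 0.51 = 1.02 V.
k_n = μ_nC_ox · (W/L) = 5.52 mA/V².
I_D = ½ k_n V_ov² = 0.5 × 5.52 × 1.02² = 2.87 mA.

I_D = 2.87 mA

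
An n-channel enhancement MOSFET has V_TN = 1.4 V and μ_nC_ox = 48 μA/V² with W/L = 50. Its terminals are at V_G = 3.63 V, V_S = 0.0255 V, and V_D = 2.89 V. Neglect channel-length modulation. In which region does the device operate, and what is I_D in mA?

V_GS = V_G − V_S = 3.63 − 0.0255 = 3.6 V; V_DS = V_D − V_S = 2.89 − 0.0255 = 2.86 V.
k_n = μ_nC_ox · (W/L) = 2.4 mA/V².
V_ov = V_GS − V_TN = 3.6 − 1.4 = 2.2 V.
Since V_DS = 2.86 V ≥ V_ov = 2.2 V, the device is in saturation.
I_D = ½ k_n V_ov² = 0.5 × 2.4 × 2.2² = 5.83 mA.

Saturation; I_D = 5.83 mA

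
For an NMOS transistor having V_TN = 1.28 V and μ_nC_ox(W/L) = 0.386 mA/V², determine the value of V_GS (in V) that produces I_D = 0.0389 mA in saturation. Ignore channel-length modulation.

V_GS = 1.73 V

In saturation I_D = ½ k_n (V_GS − V_TN)², so V_GS − V_TN = √(2 I_D / k_n) = √(2 × 0.0389 / 0.386) = 0.449 V.
V_GS = 1.28 + 0.449 = 1.73 V.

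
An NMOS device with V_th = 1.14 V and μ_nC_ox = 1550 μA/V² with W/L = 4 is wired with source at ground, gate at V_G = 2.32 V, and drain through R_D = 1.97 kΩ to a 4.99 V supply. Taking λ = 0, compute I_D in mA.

V_GS = V_G = 2.32 V, so V_ov = 2.32 − 1.14 = 1.18 V.
k_n = μ_nC_ox · (W/L) = 6.2 mA/V².
Assume saturation: I_D = ½ k_n V_ov² = 0.5 × 6.2 × 1.18² = 4.32 mA, giving V_DS = V_DD − I_D R_D = 4.99 − 4.32 × 1.97 = -3.51 V.
But -3.51 V < V_ov = 1.18 V, so the device is actually in triode.
In triode I_D = k_n[V_ov V_DS − ½ V_DS²] and I_D = (V_DD − V_DS)/R_D. Equating: 6.11 V_DS² − 15.41 V_DS + 4.99 = 0, giving V_DS = 0.381 V (the root below V_ov).
I_D = (4.99 − 0.381) / 1.97 = 2.34 mA.

I_D = 2.34 mA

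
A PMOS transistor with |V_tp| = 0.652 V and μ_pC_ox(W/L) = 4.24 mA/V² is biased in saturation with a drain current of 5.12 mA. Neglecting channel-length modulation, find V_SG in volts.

In saturation I_D = ½ k_p (V_SG − |V_tp|)², so V_SG − |V_tp| = √(2 I_D / k_p) = √(2 × 5.12 / 4.24) = 1.55 V.
V_SG = 0.652 + 1.55 = 2.21 V.

V_SG = 2.21 V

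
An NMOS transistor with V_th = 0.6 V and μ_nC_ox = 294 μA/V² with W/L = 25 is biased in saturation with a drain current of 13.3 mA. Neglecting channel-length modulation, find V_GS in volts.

V_GS = 2.50 V

k_n = μ_nC_ox · (W/L) = 7.35 mA/V².
In saturation I_D = ½ k_n (V_GS − V_th)², so V_GS − V_th = √(2 I_D / k_n) = √(2 × 13.3 / 7.35) = 1.9 V.
V_GS = 0.6 + 1.9 = 2.5 V.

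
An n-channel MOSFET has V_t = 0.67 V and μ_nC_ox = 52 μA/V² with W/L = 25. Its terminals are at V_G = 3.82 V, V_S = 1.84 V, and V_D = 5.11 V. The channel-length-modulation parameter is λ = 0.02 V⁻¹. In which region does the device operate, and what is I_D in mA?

Saturation; I_D = 1.19 mA

V_GS = V_G − V_S = 3.82 − 1.84 = 1.98 V; V_DS = V_D − V_S = 5.11 − 1.84 = 3.27 V.
k_n = μ_nC_ox · (W/L) = 1.3 mA/V².
V_ov = V_GS − V_t = 1.98 − 0.67 = 1.31 V.
Since V_DS = 3.27 V ≥ V_ov = 1.31 V, the device is in saturation.
I_D = ½ k_n V_ov² (1 + λ V_DS) = 0.5 × 1.3 × 1.31² × (1 + 0.02 × 3.27) = 1.19 mA.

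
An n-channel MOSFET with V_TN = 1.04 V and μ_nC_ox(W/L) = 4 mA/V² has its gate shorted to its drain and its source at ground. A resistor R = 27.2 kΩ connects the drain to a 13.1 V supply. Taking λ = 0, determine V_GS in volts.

V_GS = 1.50 V

With gate tied to drain, V_GS = V_DS ≥ V_GS − V_TN, so the device is in saturation.
KCL at the drain: ½ k_n (V_GS − V_TN)² = (V_DD − V_GS)/R.
Let x = V_GS − 1.04. Then 54.4 x² + x − 12.06 = 0, giving x = 0.462 V (positive root), so V_GS = 1.5 V.
I_D = (V_DD − V_GS)/R = (13.1 − 1.5) / 27.2 = 0.426 mA.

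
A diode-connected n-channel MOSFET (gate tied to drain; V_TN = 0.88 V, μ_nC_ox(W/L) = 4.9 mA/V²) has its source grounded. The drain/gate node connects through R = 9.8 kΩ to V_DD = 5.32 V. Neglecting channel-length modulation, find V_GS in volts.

V_GS = 1.29 V

With gate tied to drain, V_GS = V_DS ≥ V_GS − V_TN, so the device is in saturation.
KCL at the drain: ½ k_n (V_GS − V_TN)² = (V_DD − V_GS)/R.
Let x = V_GS − 0.88. Then 24 x² + x − 4.44 = 0, giving x = 0.41 V (positive root), so V_GS = 1.29 V.
I_D = (V_DD − V_GS)/R = (5.32 − 1.29) / 9.8 = 0.411 mA.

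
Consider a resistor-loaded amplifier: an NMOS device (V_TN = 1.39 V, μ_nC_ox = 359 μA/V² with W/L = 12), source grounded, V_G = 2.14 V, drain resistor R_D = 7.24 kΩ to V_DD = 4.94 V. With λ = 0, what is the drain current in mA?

I_D = 0.649 mA

V_GS = V_G = 2.14 V, so V_ov = 2.14 − 1.39 = 0.75 V.
k_n = μ_nC_ox · (W/L) = 4.308 mA/V².
Assume saturation: I_D = ½ k_n V_ov² = 0.5 × 4.308 × 0.75² = 1.21 mA, giving V_DS = V_DD − I_D R_D = 4.94 − 1.21 × 7.24 = -3.83 V.
But -3.83 V < V_ov = 0.75 V, so the device is actually in triode.
In triode I_D = k_n[V_ov V_DS − ½ V_DS²] and I_D = (V_DD − V_DS)/R_D. Equating: 15.6 V_DS² − 24.39 V_DS + 4.94 = 0, giving V_DS = 0.239 V (the root below V_ov).
I_D = (4.94 − 0.239) / 7.24 = 0.649 mA.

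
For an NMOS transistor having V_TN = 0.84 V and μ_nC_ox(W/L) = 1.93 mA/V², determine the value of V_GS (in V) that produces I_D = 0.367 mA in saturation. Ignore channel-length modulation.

In saturation I_D = ½ k_n (V_GS − V_TN)², so V_GS − V_TN = √(2 I_D / k_n) = √(2 × 0.367 / 1.93) = 0.617 V.
V_GS = 0.84 + 0.617 = 1.46 V.

V_GS = 1.46 V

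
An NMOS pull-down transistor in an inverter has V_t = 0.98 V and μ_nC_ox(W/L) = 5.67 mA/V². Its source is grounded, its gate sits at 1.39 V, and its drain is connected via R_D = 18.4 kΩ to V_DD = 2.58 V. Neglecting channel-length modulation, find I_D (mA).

I_D = 0.137 mA

V_GS = V_G = 1.39 V, so V_ov = 1.39 − 0.98 = 0.41 V.
Assume saturation: I_D = ½ k_n V_ov² = 0.5 × 5.67 × 0.41² = 0.477 mA, giving V_DS = V_DD − I_D R_D = 2.58 − 0.477 × 18.4 = -6.19 V.
But -6.19 V < V_ov = 0.41 V, so the device is actually in triode.
In triode I_D = k_n[V_ov V_DS − ½ V_DS²] and I_D = (V_DD − V_DS)/R_D. Equating: 52.2 V_DS² − 43.77 V_DS + 2.58 = 0, giving V_DS = 0.0638 V (the root below V_ov).
I_D = (2.58 − 0.0638) / 18.4 = 0.137 mA.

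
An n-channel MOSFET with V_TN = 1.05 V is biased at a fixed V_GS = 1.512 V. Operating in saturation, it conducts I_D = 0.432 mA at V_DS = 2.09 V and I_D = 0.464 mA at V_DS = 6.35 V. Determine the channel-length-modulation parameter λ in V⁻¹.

λ = 0.0180 V⁻¹

With V_GS fixed, I_D ∝ (1 + λ V_DS) in saturation, so I_D2/I_D1 = (1 + λ V_DS2)/(1 + λ V_DS1).
0.464/0.432 = 1.074 = (1 + 6.35 λ)/(1 + 2.09 λ).
Solving: λ (I_D1 V_DS2 − I_D2 V_DS1) = I_D2 − I_D1, so λ = (0.464 − 0.432) / (0.432 × 6.35 − 0.464 × 2.09) = 0.032 / 1.77 = 0.018 V⁻¹.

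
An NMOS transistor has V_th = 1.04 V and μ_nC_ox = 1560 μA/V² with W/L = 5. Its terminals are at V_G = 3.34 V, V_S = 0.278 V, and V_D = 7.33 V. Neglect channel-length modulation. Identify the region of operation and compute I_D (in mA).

Saturation; I_D = 15.9 mA

V_GS = V_G − V_S = 3.34 − 0.278 = 3.06 V; V_DS = V_D − V_S = 7.33 − 0.278 = 7.05 V.
k_n = μ_nC_ox · (W/L) = 7.8 mA/V².
V_ov = V_GS − V_th = 3.06 − 1.04 = 2.02 V.
Since V_DS = 7.05 V ≥ V_ov = 2.02 V, the device is in saturation.
I_D = ½ k_n V_ov² = 0.5 × 7.8 × 2.02² = 15.9 mA.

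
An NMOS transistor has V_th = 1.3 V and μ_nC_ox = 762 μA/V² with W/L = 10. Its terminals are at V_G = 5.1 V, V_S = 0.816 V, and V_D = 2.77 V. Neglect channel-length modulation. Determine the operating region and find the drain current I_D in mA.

V_GS = V_G − V_S = 5.1 − 0.816 = 4.28 V; V_DS = V_D − V_S = 2.77 − 0.816 = 1.95 V.
k_n = μ_nC_ox · (W/L) = 7.62 mA/V².
V_ov = V_GS − V_th = 4.28 − 1.3 = 2.98 V.
Since V_DS = 1.95 V < V_ov = 2.98 V, the device is in the triode region.
I_D = k_n [V_ov · V_DS − ½ V_DS²] = 7.62 × [2.98 × 1.95 − 0.5 × 1.95²] = 29.9 mA.

Triode; I_D = 29.9 mA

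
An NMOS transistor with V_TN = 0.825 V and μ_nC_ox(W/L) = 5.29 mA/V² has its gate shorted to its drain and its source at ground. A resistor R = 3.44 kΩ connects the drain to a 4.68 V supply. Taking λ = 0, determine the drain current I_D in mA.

I_D = 0.947 mA

With gate tied to drain, V_GS = V_DS ≥ V_GS − V_TN, so the device is in saturation.
KCL at the drain: ½ k_n (V_GS − V_TN)² = (V_DD − V_GS)/R.
Let x = V_GS − 0.825. Then 9.1 x² + x − 3.855 = 0, giving x = 0.598 V (positive root), so V_GS = 1.42 V.
I_D = (V_DD − V_GS)/R = (4.68 − 1.42) / 3.44 = 0.947 mA.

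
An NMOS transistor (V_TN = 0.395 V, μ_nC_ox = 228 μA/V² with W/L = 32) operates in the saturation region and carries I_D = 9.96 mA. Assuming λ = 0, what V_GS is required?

V_GS = 2.05 V

k_n = μ_nC_ox · (W/L) = 7.296 mA/V².
In saturation I_D = ½ k_n (V_GS − V_TN)², so V_GS − V_TN = √(2 I_D / k_n) = √(2 × 9.96 / 7.296) = 1.65 V.
V_GS = 0.395 + 1.65 = 2.05 V.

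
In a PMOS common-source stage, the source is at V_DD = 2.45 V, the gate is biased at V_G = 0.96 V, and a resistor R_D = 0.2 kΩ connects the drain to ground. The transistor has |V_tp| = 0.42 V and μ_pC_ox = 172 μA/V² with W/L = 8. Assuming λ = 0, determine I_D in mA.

V_SG = V_DD − V_G = 2.45 − 0.96 = 1.49 V, so V_ov = 1.49 − 0.42 = 1.07 V.
k_p = μ_pC_ox · (W/L) = 1.376 mA/V².
Assume saturation: I_D = ½ k_p V_ov² = 0.5 × 1.376 × 1.07² = 0.788 mA, giving V_SD = V_DD − I_D R_D = 2.45 − 0.788 × 0.2 = 2.29 V.
V_SD = 2.29 V ≥ V_ov = 1.07 V, confirming saturation.

I_D = 0.788 mA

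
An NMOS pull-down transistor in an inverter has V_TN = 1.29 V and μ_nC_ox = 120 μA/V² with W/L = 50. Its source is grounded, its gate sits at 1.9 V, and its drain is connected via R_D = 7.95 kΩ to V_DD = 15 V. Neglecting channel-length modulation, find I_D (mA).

I_D = 1.12 mA

V_GS = V_G = 1.9 V, so V_ov = 1.9 − 1.29 = 0.61 V.
k_n = μ_nC_ox · (W/L) = 6 mA/V².
Assume saturation: I_D = ½ k_n V_ov² = 0.5 × 6 × 0.61² = 1.12 mA, giving V_DS = V_DD − I_D R_D = 15 − 1.12 × 7.95 = 6.13 V.
V_DS = 6.13 V ≥ V_ov = 0.61 V, confirming saturation.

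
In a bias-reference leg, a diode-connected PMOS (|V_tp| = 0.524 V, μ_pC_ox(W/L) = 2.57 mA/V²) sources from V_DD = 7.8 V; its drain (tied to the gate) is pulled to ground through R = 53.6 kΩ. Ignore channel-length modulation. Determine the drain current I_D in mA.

With gate tied to drain, V_SG = V_SD ≥ V_SG − |V_tp|, so the device is in saturation.
KCL at the drain: ½ k_p (V_SG − |V_tp|)² = (V_DD − V_SG)/R.
Let x = V_SG − 0.524. Then 68.9 x² + x − 7.276 = 0, giving x = 0.318 V (positive root), so V_SG = 0.842 V.
I_D = (V_DD − V_SG)/R = (7.8 − 0.842) / 53.6 = 0.13 mA.

I_D = 0.130 mA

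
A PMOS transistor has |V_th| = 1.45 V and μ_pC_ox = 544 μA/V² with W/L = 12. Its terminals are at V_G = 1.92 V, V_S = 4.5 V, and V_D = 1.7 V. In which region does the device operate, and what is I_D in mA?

Saturation; I_D = 4.17 mA

V_SG = V_S − V_G = 4.5 − 1.92 = 2.58 V; V_SD = V_S − V_D = 4.5 − 1.7 = 2.8 V.
k_p = μ_pC_ox · (W/L) = 6.528 mA/V².
V_ov = V_SG − |V_th| = 2.58 − 1.45 = 1.13 V.
Since V_SD = 2.8 V ≥ V_ov = 1.13 V, the device is in saturation.
I_D = ½ k_p V_ov² = 0.5 × 6.528 × 1.13² = 4.17 mA.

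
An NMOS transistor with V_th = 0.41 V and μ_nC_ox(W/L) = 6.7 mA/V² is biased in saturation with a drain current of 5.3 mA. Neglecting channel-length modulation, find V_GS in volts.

In saturation I_D = ½ k_n (V_GS − V_th)², so V_GS − V_th = √(2 I_D / k_n) = √(2 × 5.3 / 6.7) = 1.26 V.
V_GS = 0.41 + 1.26 = 1.67 V.

V_GS = 1.67 V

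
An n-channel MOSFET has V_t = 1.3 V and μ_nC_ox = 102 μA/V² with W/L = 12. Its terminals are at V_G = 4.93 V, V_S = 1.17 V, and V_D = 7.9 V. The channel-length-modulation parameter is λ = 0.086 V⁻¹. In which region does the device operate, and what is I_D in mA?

V_GS = V_G − V_S = 4.93 − 1.17 = 3.76 V; V_DS = V_D − V_S = 7.9 − 1.17 = 6.73 V.
k_n = μ_nC_ox · (W/L) = 1.224 mA/V².
V_ov = V_GS − V_t = 3.76 − 1.3 = 2.46 V.
Since V_DS = 6.73 V ≥ V_ov = 2.46 V, the device is in saturation.
I_D = ½ k_n V_ov² (1 + λ V_DS) = 0.5 × 1.224 × 2.46² × (1 + 0.086 × 6.73) = 5.85 mA.

Saturation; I_D = 5.85 mA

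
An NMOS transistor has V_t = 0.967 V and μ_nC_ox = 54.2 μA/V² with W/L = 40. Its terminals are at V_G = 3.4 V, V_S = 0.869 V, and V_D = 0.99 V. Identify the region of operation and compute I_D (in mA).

Triode; I_D = 0.394 mA

V_GS = V_G − V_S = 3.4 − 0.869 = 2.53 V; V_DS = V_D − V_S = 0.99 − 0.869 = 0.121 V.
k_n = μ_nC_ox · (W/L) = 2.168 mA/V².
V_ov = V_GS − V_t = 2.53 − 0.967 = 1.56 V.
Since V_DS = 0.121 V < V_ov = 1.56 V, the device is in the triode region.
I_D = k_n [V_ov · V_DS − ½ V_DS²] = 2.168 × [1.56 × 0.121 − 0.5 × 0.121²] = 0.394 mA.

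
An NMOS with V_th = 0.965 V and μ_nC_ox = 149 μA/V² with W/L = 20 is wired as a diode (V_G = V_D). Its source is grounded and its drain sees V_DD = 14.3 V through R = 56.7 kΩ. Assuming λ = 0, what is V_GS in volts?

V_GS = 1.36 V

With gate tied to drain, V_GS = V_DS ≥ V_GS − V_th, so the device is in saturation.
k_n = μ_nC_ox · (W/L) = 2.98 mA/V².
KCL at the drain: ½ k_n (V_GS − V_th)² = (V_DD − V_GS)/R.
Let x = V_GS − 0.965. Then 84.5 x² + x − 13.34 = 0, giving x = 0.391 V (positive root), so V_GS = 1.36 V.
I_D = (V_DD − V_GS)/R = (14.3 − 1.36) / 56.7 = 0.228 mA.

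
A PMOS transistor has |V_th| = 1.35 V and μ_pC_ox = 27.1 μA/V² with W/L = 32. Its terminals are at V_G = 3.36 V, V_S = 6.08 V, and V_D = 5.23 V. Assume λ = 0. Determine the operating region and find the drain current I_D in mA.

V_SG = V_S − V_G = 6.08 − 3.36 = 2.72 V; V_SD = V_S − V_D = 6.08 − 5.23 = 0.85 V.
k_p = μ_pC_ox · (W/L) = 0.8672 mA/V².
V_ov = V_SG − |V_th| = 2.72 − 1.35 = 1.37 V.
Since V_SD = 0.85 V < V_ov = 1.37 V, the device is in the triode region.
I_D = k_p [V_ov · V_SD − ½ V_SD²] = 0.8672 × [1.37 × 0.85 − 0.5 × 0.85²] = 0.697 mA.

Triode; I_D = 0.697 mA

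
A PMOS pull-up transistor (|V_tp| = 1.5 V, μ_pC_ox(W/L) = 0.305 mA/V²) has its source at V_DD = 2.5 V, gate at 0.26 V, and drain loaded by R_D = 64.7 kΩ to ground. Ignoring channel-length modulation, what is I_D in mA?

V_SG = V_DD − V_G = 2.5 − 0.26 = 2.24 V, so V_ov = 2.24 − 1.5 = 0.74 V.
Assume saturation: I_D = ½ k_p V_ov² = 0.5 × 0.305 × 0.74² = 0.0835 mA, giving V_SD = V_DD − I_D R_D = 2.5 − 0.0835 × 64.7 = -2.9 V.
But -2.9 V < V_ov = 0.74 V, so the device is actually in triode.
In triode I_D = k_p[V_ov V_SD − ½ V_SD²] and I_D = (V_DD − V_SD)/R_D. Equating: 9.87 V_SD² − 15.6 V_SD + 2.5 = 0, giving V_SD = 0.181 V (the root below V_ov).
I_D = (2.5 − 0.181) / 64.7 = 0.0358 mA.

I_D = 0.0358 mA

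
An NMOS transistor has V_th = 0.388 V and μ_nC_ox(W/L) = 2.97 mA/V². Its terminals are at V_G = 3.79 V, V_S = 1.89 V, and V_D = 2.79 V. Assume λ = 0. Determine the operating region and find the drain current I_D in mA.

Triode; I_D = 2.84 mA

V_GS = V_G − V_S = 3.79 − 1.89 = 1.9 V; V_DS = V_D − V_S = 2.79 − 1.89 = 0.9 V.
V_ov = V_GS − V_th = 1.9 − 0.388 = 1.51 V.
Since V_DS = 0.9 V < V_ov = 1.51 V, the device is in the triode region.
I_D = k_n [V_ov · V_DS − ½ V_DS²] = 2.97 × [1.51 × 0.9 − 0.5 × 0.9²] = 2.84 mA.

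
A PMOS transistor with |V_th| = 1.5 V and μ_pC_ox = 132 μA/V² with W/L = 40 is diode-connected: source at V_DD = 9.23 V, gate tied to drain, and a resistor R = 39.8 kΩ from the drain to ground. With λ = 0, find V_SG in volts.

With gate tied to drain, V_SG = V_SD ≥ V_SG − |V_th|, so the device is in saturation.
k_p = μ_pC_ox · (W/L) = 5.28 mA/V².
KCL at the drain: ½ k_p (V_SG − |V_th|)² = (V_DD − V_SG)/R.
Let x = V_SG − 1.5. Then 105 x² + x − 7.73 = 0, giving x = 0.267 V (positive root), so V_SG = 1.77 V.
I_D = (V_DD − V_SG)/R = (9.23 − 1.77) / 39.8 = 0.188 mA.

V_SG = 1.77 V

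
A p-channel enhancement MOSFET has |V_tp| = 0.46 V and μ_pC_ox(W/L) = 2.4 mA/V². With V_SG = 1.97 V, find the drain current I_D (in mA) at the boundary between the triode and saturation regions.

I_D = 2.74 mA

At the boundary V_SD = V_ov = V_SG − |V_tp| = 1.97 − 0.46 = 1.51 V.
I_D = ½ k_p V_ov² = 0.5 × 2.4 × 1.51² = 2.74 mA.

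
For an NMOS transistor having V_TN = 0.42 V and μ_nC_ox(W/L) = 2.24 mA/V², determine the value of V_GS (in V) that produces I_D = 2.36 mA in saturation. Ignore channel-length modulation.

In saturation I_D = ½ k_n (V_GS − V_TN)², so V_GS − V_TN = √(2 I_D / k_n) = √(2 × 2.36 / 2.24) = 1.45 V.
V_GS = 0.42 + 1.45 = 1.87 V.

V_GS = 1.87 V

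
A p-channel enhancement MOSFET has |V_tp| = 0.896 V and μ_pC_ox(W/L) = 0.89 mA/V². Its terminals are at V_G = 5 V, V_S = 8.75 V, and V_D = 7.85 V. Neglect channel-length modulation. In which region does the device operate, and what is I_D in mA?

V_SG = V_S − V_G = 8.75 − 5 = 3.75 V; V_SD = V_S − V_D = 8.75 − 7.85 = 0.9 V.
V_ov = V_SG − |V_tp| = 3.75 − 0.896 = 2.85 V.
Since V_SD = 0.9 V < V_ov = 2.85 V, the device is in the triode region.
I_D = k_p [V_ov · V_SD − ½ V_SD²] = 0.89 × [2.85 × 0.9 − 0.5 × 0.9²] = 1.93 mA.

Triode; I_D = 1.93 mA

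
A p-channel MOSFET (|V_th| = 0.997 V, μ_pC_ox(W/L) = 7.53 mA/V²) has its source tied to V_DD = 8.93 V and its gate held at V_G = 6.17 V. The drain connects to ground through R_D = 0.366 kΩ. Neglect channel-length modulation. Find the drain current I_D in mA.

I_D = 11.7 mA

V_SG = V_DD − V_G = 8.93 − 6.17 = 2.76 V, so V_ov = 2.76 − 0.997 = 1.76 V.
Assume saturation: I_D = ½ k_p V_ov² = 0.5 × 7.53 × 1.76² = 11.7 mA, giving V_SD = V_DD − I_D R_D = 8.93 − 11.7 × 0.366 = 4.65 V.
V_SD = 4.65 V ≥ V_ov = 1.76 V, confirming saturation.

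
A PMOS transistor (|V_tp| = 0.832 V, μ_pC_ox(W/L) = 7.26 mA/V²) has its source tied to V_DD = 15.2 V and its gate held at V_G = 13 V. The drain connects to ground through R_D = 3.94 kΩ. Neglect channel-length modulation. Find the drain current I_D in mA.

I_D = 3.74 mA

V_SG = V_DD − V_G = 15.2 − 13 = 2.2 V, so V_ov = 2.2 − 0.832 = 1.37 V.
Assume saturation: I_D = ½ k_p V_ov² = 0.5 × 7.26 × 1.37² = 6.79 mA, giving V_SD = V_DD − I_D R_D = 15.2 − 6.79 × 3.94 = -11.6 V.
But -11.6 V < V_ov = 1.37 V, so the device is actually in triode.
In triode I_D = k_p[V_ov V_SD − ½ V_SD²] and I_D = (V_DD − V_SD)/R_D. Equating: 14.3 V_SD² − 40.13 V_SD + 15.2 = 0, giving V_SD = 0.451 V (the root below V_ov).
I_D = (15.2 − 0.451) / 3.94 = 3.74 mA.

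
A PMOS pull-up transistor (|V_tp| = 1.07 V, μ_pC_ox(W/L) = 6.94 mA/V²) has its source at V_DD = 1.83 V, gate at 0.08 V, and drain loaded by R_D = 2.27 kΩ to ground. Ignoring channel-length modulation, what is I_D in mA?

V_SG = V_DD − V_G = 1.83 − 0.08 = 1.75 V, so V_ov = 1.75 − 1.07 = 0.68 V.
Assume saturation: I_D = ½ k_p V_ov² = 0.5 × 6.94 × 0.68² = 1.6 mA, giving V_SD = V_DD − I_D R_D = 1.83 − 1.6 × 2.27 = -1.81 V.
But -1.81 V < V_ov = 0.68 V, so the device is actually in triode.
In triode I_D = k_p[V_ov V_SD − ½ V_SD²] and I_D = (V_DD − V_SD)/R_D. Equating: 7.88 V_SD² − 11.71 V_SD + 1.83 = 0, giving V_SD = 0.177 V (the root below V_ov).
I_D = (1.83 − 0.177) / 2.27 = 0.728 mA.

I_D = 0.728 mA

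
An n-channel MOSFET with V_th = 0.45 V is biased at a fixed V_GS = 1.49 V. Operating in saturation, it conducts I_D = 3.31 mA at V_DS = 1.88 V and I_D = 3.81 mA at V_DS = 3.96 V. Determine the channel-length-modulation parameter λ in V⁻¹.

With V_GS fixed, I_D ∝ (1 + λ V_DS) in saturation, so I_D2/I_D1 = (1 + λ V_DS2)/(1 + λ V_DS1).
3.81/3.31 = 1.151 = (1 + 3.96 λ)/(1 + 1.88 λ).
Solving: λ (I_D1 V_DS2 − I_D2 V_DS1) = I_D2 − I_D1, so λ = (3.81 − 3.31) / (3.31 × 3.96 − 3.81 × 1.88) = 0.5 / 5.94 = 0.0841 V⁻¹.

λ = 0.0841 V⁻¹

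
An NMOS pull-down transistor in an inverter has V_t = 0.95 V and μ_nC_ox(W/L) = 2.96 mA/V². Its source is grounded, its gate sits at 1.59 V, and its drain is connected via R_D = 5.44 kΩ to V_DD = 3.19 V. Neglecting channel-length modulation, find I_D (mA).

I_D = 0.515 mA

V_GS = V_G = 1.59 V, so V_ov = 1.59 − 0.95 = 0.64 V.
Assume saturation: I_D = ½ k_n V_ov² = 0.5 × 2.96 × 0.64² = 0.606 mA, giving V_DS = V_DD − I_D R_D = 3.19 − 0.606 × 5.44 = -0.108 V.
But -0.108 V < V_ov = 0.64 V, so the device is actually in triode.
In triode I_D = k_n[V_ov V_DS − ½ V_DS²] and I_D = (V_DD − V_DS)/R_D. Equating: 8.05 V_DS² − 11.31 V_DS + 3.19 = 0, giving V_DS = 0.391 V (the root below V_ov).
I_D = (3.19 − 0.391) / 5.44 = 0.515 mA.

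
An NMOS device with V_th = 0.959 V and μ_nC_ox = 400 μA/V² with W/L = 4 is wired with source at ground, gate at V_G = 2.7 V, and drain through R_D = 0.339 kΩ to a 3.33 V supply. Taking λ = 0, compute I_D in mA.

I_D = 2.42 mA

V_GS = V_G = 2.7 V, so V_ov = 2.7 − 0.959 = 1.74 V.
k_n = μ_nC_ox · (W/L) = 1.6 mA/V².
Assume saturation: I_D = ½ k_n V_ov² = 0.5 × 1.6 × 1.74² = 2.42 mA, giving V_DS = V_DD − I_D R_D = 3.33 − 2.42 × 0.339 = 2.51 V.
V_DS = 2.51 V ≥ V_ov = 1.74 V, confirming saturation.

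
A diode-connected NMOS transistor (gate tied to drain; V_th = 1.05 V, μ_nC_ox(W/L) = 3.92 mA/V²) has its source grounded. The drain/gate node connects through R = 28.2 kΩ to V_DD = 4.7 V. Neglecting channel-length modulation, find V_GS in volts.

V_GS = 1.30 V

With gate tied to drain, V_GS = V_DS ≥ V_GS − V_th, so the device is in saturation.
KCL at the drain: ½ k_n (V_GS − V_th)² = (V_DD − V_GS)/R.
Let x = V_GS − 1.05. Then 55.3 x² + x − 3.65 = 0, giving x = 0.248 V (positive root), so V_GS = 1.3 V.
I_D = (V_DD − V_GS)/R = (4.7 − 1.3) / 28.2 = 0.121 mA.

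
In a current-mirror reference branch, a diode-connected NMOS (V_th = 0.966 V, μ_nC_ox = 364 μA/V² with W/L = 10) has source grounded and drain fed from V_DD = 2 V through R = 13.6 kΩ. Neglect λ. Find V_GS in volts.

With gate tied to drain, V_GS = V_DS ≥ V_GS − V_th, so the device is in saturation.
k_n = μ_nC_ox · (W/L) = 3.64 mA/V².
KCL at the drain: ½ k_n (V_GS − V_th)² = (V_DD − V_GS)/R.
Let x = V_GS − 0.966. Then 24.8 x² + x − 1.034 = 0, giving x = 0.185 V (positive root), so V_GS = 1.15 V.
I_D = (V_DD − V_GS)/R = (2 − 1.15) / 13.6 = 0.0624 mA.

V_GS = 1.15 V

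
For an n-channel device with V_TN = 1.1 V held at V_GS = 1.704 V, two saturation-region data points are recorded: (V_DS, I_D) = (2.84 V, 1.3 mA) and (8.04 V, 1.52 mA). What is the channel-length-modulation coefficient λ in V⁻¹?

With V_GS fixed, I_D ∝ (1 + λ V_DS) in saturation, so I_D2/I_D1 = (1 + λ V_DS2)/(1 + λ V_DS1).
1.52/1.3 = 1.169 = (1 + 8.04 λ)/(1 + 2.84 λ).
Solving: λ (I_D1 V_DS2 − I_D2 V_DS1) = I_D2 − I_D1, so λ = (1.52 − 1.3) / (1.3 × 8.04 − 1.52 × 2.84) = 0.22 / 6.14 = 0.0359 V⁻¹.

λ = 0.0359 V⁻¹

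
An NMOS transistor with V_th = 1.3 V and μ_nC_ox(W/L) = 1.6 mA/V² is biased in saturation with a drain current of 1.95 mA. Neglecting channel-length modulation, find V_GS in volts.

In saturation I_D = ½ k_n (V_GS − V_th)², so V_GS − V_th = √(2 I_D / k_n) = √(2 × 1.95 / 1.6) = 1.56 V.
V_GS = 1.3 + 1.56 = 2.86 V.

V_GS = 2.86 V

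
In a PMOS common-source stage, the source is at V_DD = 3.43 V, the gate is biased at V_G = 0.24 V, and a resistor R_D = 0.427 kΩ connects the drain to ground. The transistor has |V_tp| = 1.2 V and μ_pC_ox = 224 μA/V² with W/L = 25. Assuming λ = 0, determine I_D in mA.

I_D = 6.40 mA

V_SG = V_DD − V_G = 3.43 − 0.24 = 3.19 V, so V_ov = 3.19 − 1.2 = 1.99 V.
k_p = μ_pC_ox · (W/L) = 5.6 mA/V².
Assume saturation: I_D = ½ k_p V_ov² = 0.5 × 5.6 × 1.99² = 11.1 mA, giving V_SD = V_DD − I_D R_D = 3.43 − 11.1 × 0.427 = -1.3 V.
But -1.3 V < V_ov = 1.99 V, so the device is actually in triode.
In triode I_D = k_p[V_ov V_SD − ½ V_SD²] and I_D = (V_DD − V_SD)/R_D. Equating: 1.2 V_SD² − 5.758 V_SD + 3.43 = 0, giving V_SD = 0.696 V (the root below V_ov).
I_D = (3.43 − 0.696) / 0.427 = 6.4 mA.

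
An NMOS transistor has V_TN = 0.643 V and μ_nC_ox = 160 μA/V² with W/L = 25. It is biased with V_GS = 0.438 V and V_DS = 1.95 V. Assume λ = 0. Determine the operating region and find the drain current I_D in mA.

V_GS = 0.438 V < V_TN = 0.643 V, so the transistor is in cutoff.

Cutoff; I_D = 0 mA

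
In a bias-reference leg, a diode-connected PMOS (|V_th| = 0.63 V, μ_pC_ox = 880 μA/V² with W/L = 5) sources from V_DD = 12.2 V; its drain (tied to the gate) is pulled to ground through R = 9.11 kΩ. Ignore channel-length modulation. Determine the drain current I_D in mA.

With gate tied to drain, V_SG = V_SD ≥ V_SG − |V_th|, so the device is in saturation.
k_p = μ_pC_ox · (W/L) = 4.4 mA/V².
KCL at the drain: ½ k_p (V_SG − |V_th|)² = (V_DD − V_SG)/R.
Let x = V_SG − 0.63. Then 20 x² + x − 11.57 = 0, giving x = 0.735 V (positive root), so V_SG = 1.37 V.
I_D = (V_DD − V_SG)/R = (12.2 − 1.37) / 9.11 = 1.19 mA.

I_D = 1.19 mA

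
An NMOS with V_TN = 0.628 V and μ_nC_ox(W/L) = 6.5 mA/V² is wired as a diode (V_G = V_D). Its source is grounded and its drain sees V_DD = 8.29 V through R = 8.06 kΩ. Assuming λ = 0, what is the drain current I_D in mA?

With gate tied to drain, V_GS = V_DS ≥ V_GS − V_TN, so the device is in saturation.
KCL at the drain: ½ k_n (V_GS − V_TN)² = (V_DD − V_GS)/R.
Let x = V_GS − 0.628. Then 26.2 x² + x − 7.662 = 0, giving x = 0.522 V (positive root), so V_GS = 1.15 V.
I_D = (V_DD − V_GS)/R = (8.29 − 1.15) / 8.06 = 0.886 mA.

I_D = 0.886 mA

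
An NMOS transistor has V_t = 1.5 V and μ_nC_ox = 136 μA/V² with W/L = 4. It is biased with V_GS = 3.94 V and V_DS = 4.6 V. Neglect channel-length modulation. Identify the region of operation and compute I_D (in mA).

k_n = μ_nC_ox · (W/L) = 0.544 mA/V².
V_ov = V_GS − V_t = 3.94 − 1.5 = 2.44 V.
Since V_DS = 4.6 V ≥ V_ov = 2.44 V, the device is in saturation.
I_D = ½ k_n V_ov² = 0.5 × 0.544 × 2.44² = 1.62 mA.

Saturation; I_D = 1.62 mA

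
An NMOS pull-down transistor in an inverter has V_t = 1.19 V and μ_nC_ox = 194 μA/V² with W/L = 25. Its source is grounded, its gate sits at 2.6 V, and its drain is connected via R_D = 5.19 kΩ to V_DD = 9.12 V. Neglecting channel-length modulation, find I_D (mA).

I_D = 1.70 mA

V_GS = V_G = 2.6 V, so V_ov = 2.6 − 1.19 = 1.41 V.
k_n = μ_nC_ox · (W/L) = 4.85 mA/V².
Assume saturation: I_D = ½ k_n V_ov² = 0.5 × 4.85 × 1.41² = 4.82 mA, giving V_DS = V_DD − I_D R_D = 9.12 − 4.82 × 5.19 = -15.9 V.
But -15.9 V < V_ov = 1.41 V, so the device is actually in triode.
In triode I_D = k_n[V_ov V_DS − ½ V_DS²] and I_D = (V_DD − V_DS)/R_D. Equating: 12.6 V_DS² − 36.49 V_DS + 9.12 = 0, giving V_DS = 0.276 V (the root below V_ov).
I_D = (9.12 − 0.276) / 5.19 = 1.7 mA.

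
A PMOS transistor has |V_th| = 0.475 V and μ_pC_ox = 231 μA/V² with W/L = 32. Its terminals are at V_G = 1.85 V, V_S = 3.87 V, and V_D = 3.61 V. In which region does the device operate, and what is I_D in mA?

V_SG = V_S − V_G = 3.87 − 1.85 = 2.02 V; V_SD = V_S − V_D = 3.87 − 3.61 = 0.26 V.
k_p = μ_pC_ox · (W/L) = 7.392 mA/V².
V_ov = V_SG − |V_th| = 2.02 − 0.475 = 1.54 V.
Since V_SD = 0.26 V < V_ov = 1.54 V, the device is in the triode region.
I_D = k_p [V_ov · V_SD − ½ V_SD²] = 7.392 × [1.54 × 0.26 − 0.5 × 0.26²] = 2.72 mA.

Triode; I_D = 2.72 mA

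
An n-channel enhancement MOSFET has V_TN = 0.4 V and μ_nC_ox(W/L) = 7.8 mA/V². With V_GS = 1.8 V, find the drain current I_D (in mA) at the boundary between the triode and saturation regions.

I_D = 7.64 mA

At the boundary V_DS = V_ov = V_GS − V_TN = 1.8 − 0.4 = 1.4 V.
I_D = ½ k_n V_ov² = 0.5 × 7.8 × 1.4² = 7.64 mA.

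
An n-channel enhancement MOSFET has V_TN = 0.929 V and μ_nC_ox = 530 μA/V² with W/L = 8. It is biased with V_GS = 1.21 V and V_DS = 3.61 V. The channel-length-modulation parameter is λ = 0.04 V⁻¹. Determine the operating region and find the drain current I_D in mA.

Saturation; I_D = 0.192 mA

k_n = μ_nC_ox · (W/L) = 4.24 mA/V².
V_ov = V_GS − V_TN = 1.21 − 0.929 = 0.281 V.
Since V_DS = 3.61 V ≥ V_ov = 0.281 V, the device is in saturation.
I_D = ½ k_n V_ov² (1 + λ V_DS) = 0.5 × 4.24 × 0.281² × (1 + 0.04 × 3.61) = 0.192 mA.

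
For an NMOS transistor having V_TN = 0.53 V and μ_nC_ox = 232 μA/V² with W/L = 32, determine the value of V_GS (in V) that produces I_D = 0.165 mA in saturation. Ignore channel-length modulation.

k_n = μ_nC_ox · (W/L) = 7.424 mA/V².
In saturation I_D = ½ k_n (V_GS − V_TN)², so V_GS − V_TN = √(2 I_D / k_n) = √(2 × 0.165 / 7.424) = 0.211 V.
V_GS = 0.53 + 0.211 = 0.741 V.

V_GS = 0.741 V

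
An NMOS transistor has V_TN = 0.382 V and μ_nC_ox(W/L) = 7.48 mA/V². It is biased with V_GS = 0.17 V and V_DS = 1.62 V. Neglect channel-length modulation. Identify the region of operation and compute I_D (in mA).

Cutoff; I_D = 0 mA

V_GS = 0.17 V < V_TN = 0.382 V, so the transistor is in cutoff.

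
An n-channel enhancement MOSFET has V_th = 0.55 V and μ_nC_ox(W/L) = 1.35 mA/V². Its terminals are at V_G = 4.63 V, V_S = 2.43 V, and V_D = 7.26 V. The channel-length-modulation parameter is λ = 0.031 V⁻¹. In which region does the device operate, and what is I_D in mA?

V_GS = V_G − V_S = 4.63 − 2.43 = 2.2 V; V_DS = V_D − V_S = 7.26 − 2.43 = 4.83 V.
V_ov = V_GS − V_th = 2.2 − 0.55 = 1.65 V.
Since V_DS = 4.83 V ≥ V_ov = 1.65 V, the device is in saturation.
I_D = ½ k_n V_ov² (1 + λ V_DS) = 0.5 × 1.35 × 1.65² × (1 + 0.031 × 4.83) = 2.11 mA.

Saturation; I_D = 2.11 mA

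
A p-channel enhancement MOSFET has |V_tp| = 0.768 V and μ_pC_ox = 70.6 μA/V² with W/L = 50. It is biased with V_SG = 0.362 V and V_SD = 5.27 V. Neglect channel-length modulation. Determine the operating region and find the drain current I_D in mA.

V_SG = 0.362 V < |V_tp| = 0.768 V, so the transistor is in cutoff.

Cutoff; I_D = 0 mA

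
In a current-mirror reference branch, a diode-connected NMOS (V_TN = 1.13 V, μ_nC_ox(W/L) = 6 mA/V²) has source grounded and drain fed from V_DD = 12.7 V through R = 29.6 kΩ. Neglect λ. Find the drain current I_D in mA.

With gate tied to drain, V_GS = V_DS ≥ V_GS − V_TN, so the device is in saturation.
KCL at the drain: ½ k_n (V_GS − V_TN)² = (V_DD − V_GS)/R.
Let x = V_GS − 1.13. Then 88.8 x² + x − 11.57 = 0, giving x = 0.355 V (positive root), so V_GS = 1.49 V.
I_D = (V_DD − V_GS)/R = (12.7 − 1.49) / 29.6 = 0.379 mA.

I_D = 0.379 mA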